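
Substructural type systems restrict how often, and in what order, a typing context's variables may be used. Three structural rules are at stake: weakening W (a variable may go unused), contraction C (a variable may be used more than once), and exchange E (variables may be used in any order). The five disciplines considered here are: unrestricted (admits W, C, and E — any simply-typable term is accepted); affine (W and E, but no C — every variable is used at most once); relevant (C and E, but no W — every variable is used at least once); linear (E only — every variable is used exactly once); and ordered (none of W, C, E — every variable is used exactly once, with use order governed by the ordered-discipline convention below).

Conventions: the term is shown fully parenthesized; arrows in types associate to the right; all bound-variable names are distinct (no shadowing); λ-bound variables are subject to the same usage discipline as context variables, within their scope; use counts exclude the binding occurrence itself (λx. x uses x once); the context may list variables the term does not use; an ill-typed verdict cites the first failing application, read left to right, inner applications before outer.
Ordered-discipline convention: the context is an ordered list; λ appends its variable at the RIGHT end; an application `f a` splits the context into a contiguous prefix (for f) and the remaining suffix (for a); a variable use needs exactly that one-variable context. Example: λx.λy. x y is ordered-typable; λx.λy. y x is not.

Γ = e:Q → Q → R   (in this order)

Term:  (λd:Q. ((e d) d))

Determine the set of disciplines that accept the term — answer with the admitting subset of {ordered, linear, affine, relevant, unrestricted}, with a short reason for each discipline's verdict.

accepted by: relevant, unrestricted
variable uses: e ×1, d (bound) ×2
use order (left to right): e, d, d
typing: the term checks, with type Q → R
ordered: ✗, needs contraction — d ×2
linear: ✗, needs contraction — d ×2
affine: ✗, needs contraction — d ×2
relevant: ✓, at least one use each (e, d)
unrestricted: ✓, type-checks (Q → R) and nothing is barred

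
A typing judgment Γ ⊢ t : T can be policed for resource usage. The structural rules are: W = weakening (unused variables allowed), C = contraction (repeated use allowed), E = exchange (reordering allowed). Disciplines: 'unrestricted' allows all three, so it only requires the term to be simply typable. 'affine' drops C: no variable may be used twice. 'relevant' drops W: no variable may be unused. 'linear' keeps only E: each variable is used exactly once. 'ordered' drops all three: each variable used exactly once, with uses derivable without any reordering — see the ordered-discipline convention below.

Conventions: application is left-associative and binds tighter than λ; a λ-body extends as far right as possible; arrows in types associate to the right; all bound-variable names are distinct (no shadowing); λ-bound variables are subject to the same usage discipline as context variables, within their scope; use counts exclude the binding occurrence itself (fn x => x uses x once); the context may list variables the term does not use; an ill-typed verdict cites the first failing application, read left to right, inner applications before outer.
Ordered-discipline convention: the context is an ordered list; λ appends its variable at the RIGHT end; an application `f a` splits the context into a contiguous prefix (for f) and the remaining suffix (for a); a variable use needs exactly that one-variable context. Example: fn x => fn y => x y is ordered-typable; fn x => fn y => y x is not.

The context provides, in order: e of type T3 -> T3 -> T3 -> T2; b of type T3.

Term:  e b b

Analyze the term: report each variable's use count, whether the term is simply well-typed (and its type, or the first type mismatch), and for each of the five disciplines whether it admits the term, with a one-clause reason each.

variable uses: e=1; b=2
left-to-right use order: e, b, b
typing: the term checks, with type T3 -> T2
ordered: ✗ — uses contraction: b ×2
linear: ✗ — uses contraction: b ×2
affine: ✗ — uses contraction: b ×2
relevant: ✓ — at least one use each (e, b)
unrestricted: ✓ — well-typed at T3 -> T2; no restrictions here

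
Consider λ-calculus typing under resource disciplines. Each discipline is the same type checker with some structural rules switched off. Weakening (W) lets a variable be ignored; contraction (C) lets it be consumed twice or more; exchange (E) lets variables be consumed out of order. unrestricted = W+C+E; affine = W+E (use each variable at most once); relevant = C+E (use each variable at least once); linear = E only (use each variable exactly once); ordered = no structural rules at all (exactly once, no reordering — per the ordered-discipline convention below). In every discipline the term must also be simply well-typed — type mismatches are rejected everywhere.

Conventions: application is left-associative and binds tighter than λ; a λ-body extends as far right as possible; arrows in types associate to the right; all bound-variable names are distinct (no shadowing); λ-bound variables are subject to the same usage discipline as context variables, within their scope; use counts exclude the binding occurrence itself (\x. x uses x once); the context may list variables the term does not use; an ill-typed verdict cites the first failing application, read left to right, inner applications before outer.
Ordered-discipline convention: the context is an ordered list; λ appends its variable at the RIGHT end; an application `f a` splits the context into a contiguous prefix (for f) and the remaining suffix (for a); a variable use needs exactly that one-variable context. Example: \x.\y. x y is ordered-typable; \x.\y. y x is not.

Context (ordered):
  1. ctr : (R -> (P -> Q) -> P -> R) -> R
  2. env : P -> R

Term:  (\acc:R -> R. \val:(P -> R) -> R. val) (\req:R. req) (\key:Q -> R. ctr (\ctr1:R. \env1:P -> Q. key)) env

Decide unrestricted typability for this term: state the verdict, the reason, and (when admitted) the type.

no — a type mismatch blocks all five
variable uses: ctr: 1, env: 1, acc (λ-bound): 0, val (λ-bound): 1, req (λ-bound): 1, key (λ-bound): 1, ctr1 (λ-bound): 0, env1 (λ-bound): 0
order of uses: val, req, ctr, key, env
typing: ill-typed: an argument R -> (P -> Q) -> Q -> R mismatches the expected R -> (P -> Q) -> P -> R
summary: ordered ✗, linear ✗, affine ✗, relevant ✗, unrestricted ✗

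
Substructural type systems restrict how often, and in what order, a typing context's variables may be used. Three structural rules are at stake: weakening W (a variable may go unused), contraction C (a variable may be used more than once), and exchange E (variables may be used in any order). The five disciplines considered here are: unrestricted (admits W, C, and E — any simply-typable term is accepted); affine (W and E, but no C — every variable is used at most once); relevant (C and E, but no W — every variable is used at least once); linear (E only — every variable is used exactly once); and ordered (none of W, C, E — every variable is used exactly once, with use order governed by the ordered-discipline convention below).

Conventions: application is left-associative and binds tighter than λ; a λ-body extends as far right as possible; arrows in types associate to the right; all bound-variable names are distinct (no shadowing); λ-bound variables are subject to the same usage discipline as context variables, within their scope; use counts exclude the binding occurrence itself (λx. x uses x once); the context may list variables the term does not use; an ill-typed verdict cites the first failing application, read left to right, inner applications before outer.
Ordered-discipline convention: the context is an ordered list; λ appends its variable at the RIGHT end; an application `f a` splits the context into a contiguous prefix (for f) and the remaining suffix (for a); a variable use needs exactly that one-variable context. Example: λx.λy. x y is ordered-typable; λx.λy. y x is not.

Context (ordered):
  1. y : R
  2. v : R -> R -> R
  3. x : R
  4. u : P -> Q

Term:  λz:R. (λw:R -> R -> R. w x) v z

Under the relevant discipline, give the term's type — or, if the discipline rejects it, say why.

not well-typed under relevant — unused: y, u — weakening required
use counts: y: 0×, v: 1×, x: 1×, u: 0×, z (λ-bound): 1×, w (λ-bound): 1×
uses in reading order: w, x, v, z
typing: well-typed — term : R -> R
across the five disciplines: ordered ✗; linear ✗; affine ✓; relevant ✗; unrestricted ✓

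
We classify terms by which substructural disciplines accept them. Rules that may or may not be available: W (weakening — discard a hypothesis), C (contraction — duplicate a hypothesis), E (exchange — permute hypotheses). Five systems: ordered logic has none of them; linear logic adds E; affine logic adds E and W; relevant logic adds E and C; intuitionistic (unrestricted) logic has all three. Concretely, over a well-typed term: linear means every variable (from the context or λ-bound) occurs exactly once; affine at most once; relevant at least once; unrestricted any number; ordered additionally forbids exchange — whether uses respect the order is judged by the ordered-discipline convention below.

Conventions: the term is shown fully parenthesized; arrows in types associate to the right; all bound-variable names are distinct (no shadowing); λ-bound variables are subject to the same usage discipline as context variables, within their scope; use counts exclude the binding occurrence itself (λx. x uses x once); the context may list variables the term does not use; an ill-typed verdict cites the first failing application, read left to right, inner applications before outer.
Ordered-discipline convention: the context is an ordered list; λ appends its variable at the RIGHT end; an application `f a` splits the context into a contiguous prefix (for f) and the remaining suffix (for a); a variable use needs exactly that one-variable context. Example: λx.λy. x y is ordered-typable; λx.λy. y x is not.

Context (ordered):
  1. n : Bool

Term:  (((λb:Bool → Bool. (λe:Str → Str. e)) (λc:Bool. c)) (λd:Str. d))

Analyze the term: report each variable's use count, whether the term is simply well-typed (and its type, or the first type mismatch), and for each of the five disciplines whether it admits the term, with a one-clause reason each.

counts: n=0; b [bound]=0; e [bound]=1; c [bound]=1; d [bound]=1
order of uses: e, c, d
typing: ✓ — Str → Str
ordered ✗ (needs weakening: n, b unused)
linear ✗ (needs weakening: n, b unused)
affine ✓ (n, b, e, c, d: no repeats, contraction unneeded)
relevant ✗ (needs weakening: n, b unused)
unrestricted ✓ (simply typable at Str → Str; W, C, E all held)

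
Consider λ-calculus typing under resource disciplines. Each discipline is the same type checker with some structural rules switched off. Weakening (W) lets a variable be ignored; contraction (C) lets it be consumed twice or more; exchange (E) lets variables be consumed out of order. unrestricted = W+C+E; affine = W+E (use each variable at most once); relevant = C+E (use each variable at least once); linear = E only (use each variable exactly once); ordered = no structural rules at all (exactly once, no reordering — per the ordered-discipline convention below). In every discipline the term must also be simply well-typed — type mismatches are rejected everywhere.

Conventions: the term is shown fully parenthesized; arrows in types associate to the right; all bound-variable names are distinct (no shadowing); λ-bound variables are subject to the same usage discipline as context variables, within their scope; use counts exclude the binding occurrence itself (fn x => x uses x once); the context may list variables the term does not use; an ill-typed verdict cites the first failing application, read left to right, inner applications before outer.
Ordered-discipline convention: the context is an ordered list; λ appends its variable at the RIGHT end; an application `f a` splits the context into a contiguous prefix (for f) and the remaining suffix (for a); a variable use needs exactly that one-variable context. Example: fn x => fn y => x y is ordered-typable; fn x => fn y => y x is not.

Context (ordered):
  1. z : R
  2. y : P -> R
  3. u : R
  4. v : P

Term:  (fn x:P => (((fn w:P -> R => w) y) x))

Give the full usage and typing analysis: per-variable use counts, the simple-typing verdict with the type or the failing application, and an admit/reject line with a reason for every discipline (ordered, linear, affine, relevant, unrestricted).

variable uses: z ×0; y ×1; u ×0; v ×0; x (bound) ×1; w (bound) ×1
left-to-right use order: w, y, x
typing: well-typed — term : P -> R
ordered: ✗, unused: z, u, v — weakening required
linear: ✗, unused: z, u, v — weakening required
affine: ✓, no duplicate uses among z, y, u, v, x, w
relevant: ✗, unused: z, u, v — weakening required
unrestricted: ✓, type-checks (P -> R) and nothing is barred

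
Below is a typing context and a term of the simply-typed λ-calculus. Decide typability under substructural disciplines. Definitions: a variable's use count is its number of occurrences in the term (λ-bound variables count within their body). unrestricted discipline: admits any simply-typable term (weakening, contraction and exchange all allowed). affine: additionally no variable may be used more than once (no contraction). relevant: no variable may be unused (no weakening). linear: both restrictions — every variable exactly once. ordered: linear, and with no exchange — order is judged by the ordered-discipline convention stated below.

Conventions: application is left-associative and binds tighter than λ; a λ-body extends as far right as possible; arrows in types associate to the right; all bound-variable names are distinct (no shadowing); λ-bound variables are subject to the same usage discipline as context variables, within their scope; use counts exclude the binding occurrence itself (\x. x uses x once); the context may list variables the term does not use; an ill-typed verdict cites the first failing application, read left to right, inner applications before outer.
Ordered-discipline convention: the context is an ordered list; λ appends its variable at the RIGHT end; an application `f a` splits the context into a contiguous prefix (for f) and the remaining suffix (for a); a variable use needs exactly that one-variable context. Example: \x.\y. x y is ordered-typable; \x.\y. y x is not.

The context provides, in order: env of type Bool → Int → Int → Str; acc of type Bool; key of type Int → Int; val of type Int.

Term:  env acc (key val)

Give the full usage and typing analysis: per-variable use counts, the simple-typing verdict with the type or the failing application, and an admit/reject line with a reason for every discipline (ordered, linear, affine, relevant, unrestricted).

variable uses: env: 1; acc: 1; key: 1; val: 1
use order (left to right): env, acc, key, val
typing: the term checks, with type Int → Str
ordered: ✓ — one use each (env, acc, key, val); ordered split holds
linear: ✓ — each of env, acc, key, val used exactly once
affine: ✓ — no duplicate uses among env, acc, key, val
relevant: ✓ — env, acc, key, val: all used, weakening unneeded
unrestricted: ✓ — type-checks (Int → Str) and nothing is barred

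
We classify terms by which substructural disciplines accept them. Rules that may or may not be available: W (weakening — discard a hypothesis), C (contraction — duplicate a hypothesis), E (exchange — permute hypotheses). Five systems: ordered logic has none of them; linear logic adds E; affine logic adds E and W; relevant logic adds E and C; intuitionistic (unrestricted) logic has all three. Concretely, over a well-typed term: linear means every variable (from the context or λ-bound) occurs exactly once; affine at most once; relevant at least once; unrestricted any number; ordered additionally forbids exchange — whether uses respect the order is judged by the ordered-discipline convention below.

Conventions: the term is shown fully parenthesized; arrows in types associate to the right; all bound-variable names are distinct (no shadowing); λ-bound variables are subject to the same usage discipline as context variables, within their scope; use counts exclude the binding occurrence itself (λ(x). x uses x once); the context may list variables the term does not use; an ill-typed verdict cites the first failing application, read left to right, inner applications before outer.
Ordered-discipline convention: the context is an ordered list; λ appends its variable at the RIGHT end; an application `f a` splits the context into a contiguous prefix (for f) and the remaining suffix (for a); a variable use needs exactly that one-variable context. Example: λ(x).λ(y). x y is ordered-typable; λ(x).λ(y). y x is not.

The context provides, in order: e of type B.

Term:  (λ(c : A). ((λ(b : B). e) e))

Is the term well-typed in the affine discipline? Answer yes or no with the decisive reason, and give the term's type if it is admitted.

no — e ×2 used more than once (contraction)
counts: e: 2, c (λ-bound): 0, b (λ-bound): 0
use order (left to right): e, e
typing: well-typed — term : A -> B
per-discipline verdicts: ordered ✗; linear ✗; affine ✗; relevant ✗; unrestricted ✓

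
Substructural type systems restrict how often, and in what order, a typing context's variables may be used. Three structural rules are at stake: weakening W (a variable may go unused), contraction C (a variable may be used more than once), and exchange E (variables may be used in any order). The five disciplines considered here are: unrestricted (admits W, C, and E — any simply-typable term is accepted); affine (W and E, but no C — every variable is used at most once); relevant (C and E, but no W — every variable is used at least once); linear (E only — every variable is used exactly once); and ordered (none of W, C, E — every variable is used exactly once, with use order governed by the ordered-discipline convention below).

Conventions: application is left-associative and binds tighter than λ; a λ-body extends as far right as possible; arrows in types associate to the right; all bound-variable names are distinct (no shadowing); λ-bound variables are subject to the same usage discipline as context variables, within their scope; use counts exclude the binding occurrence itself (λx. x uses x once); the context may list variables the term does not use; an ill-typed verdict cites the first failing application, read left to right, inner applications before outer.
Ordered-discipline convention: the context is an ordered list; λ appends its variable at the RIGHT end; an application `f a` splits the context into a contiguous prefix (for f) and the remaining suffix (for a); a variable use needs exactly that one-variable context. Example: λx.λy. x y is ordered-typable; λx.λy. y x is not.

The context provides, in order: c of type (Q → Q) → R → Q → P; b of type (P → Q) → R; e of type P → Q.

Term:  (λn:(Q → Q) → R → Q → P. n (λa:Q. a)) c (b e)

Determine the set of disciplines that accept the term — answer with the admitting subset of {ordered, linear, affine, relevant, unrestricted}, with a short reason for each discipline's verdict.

admitting disciplines: ordered, linear, affine, relevant, unrestricted
variable uses: c ×1; b ×1; e ×1; n [bound] ×1; a [bound] ×1
use order (left to right): n, a, c, b, e
typing: ✓ — Q → P
ordered: ✓ — one use each (c, b, e, n, a); ordered split holds
linear: ✓ — single use per variable (c, b, e, n, a)
affine: ✓ — at most one use each (c, b, e, n, a)
relevant: ✓ — c, b, e, n, a: all used, weakening unneeded
unrestricted: ✓ — well-typed at Q → P; no restrictions here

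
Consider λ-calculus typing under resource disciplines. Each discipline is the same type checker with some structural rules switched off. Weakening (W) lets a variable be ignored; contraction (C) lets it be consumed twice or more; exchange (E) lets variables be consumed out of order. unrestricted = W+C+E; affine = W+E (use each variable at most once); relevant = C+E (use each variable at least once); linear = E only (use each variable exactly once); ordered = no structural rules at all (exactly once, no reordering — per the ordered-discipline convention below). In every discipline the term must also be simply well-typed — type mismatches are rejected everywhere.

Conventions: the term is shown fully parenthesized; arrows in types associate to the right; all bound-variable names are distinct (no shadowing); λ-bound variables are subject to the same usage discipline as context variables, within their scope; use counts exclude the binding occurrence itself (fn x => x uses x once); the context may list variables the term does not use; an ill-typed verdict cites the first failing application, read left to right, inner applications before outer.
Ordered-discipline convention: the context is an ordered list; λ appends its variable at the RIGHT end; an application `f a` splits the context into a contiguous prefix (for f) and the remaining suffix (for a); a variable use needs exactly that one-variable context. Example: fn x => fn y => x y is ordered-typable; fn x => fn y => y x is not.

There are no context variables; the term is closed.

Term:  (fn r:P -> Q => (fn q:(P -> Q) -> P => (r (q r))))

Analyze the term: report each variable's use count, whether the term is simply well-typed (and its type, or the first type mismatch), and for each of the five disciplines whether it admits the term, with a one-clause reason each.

use counts: r (λ-bound): 2×, q (λ-bound): 1×
order of uses: r, q, r
typing: ✓ — (P -> Q) -> ((P -> Q) -> P) -> Q
ordered ✗ (repeated use of r ×2)
linear ✗ (repeated use of r ×2)
affine ✗ (repeated use of r ×2)
relevant ✓ (none of r, q goes unused)
unrestricted ✓ (simply typable at (P -> Q) -> ((P -> Q) -> P) -> Q; W, C, E all held)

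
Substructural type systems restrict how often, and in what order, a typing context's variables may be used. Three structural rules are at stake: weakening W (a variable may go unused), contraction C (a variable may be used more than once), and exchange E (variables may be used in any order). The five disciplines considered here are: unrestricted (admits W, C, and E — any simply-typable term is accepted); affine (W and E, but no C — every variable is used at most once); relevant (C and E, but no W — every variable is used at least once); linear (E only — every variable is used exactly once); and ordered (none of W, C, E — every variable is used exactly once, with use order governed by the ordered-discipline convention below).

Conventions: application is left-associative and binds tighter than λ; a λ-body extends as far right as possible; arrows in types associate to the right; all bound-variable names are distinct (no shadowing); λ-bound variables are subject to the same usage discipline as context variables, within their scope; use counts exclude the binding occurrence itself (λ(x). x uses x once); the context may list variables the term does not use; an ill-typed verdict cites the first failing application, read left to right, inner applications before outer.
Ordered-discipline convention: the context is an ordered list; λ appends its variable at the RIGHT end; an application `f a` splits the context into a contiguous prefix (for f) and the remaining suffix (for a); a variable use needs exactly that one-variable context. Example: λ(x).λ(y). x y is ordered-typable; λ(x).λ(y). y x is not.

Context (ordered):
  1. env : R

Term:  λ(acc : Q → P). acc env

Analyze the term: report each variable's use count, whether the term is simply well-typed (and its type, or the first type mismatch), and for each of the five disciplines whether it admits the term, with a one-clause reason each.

use counts: env=1, acc [bound]=1
order of uses: acc, env
typing: ill-typed: a function awaiting Q gets R
ordered: ✗ — fails simple typing
linear: ✗ — a type mismatch blocks all five
affine: ✗ — the type mismatch rejects it
relevant: ✗ — not simply typable
unrestricted: ✗ — fails simple typing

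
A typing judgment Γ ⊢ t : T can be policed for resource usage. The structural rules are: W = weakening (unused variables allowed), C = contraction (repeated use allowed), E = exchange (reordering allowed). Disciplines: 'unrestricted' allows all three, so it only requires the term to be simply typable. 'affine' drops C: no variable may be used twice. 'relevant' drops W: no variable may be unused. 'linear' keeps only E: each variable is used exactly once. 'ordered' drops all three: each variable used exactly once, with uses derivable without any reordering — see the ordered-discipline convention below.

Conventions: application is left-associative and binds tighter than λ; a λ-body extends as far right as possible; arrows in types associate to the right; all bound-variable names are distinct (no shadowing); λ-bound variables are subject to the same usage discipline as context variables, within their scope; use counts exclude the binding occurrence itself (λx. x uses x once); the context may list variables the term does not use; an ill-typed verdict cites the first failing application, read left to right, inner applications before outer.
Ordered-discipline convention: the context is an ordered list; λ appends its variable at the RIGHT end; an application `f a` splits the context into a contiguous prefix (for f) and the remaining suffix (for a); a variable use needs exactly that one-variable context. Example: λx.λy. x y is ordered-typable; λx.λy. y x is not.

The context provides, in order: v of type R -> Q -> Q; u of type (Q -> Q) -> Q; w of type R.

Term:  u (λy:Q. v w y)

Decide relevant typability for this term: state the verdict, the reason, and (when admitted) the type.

yes — every one of v, u, w, y appears; term : Q
variable uses: v: 1×; u: 1×; w: 1×; y (bound): 1×
left-to-right use order: u, v, w, y
typing: ✓ — Q
summary: ordered ✗; linear ✓; affine ✓; relevant ✓; unrestricted ✓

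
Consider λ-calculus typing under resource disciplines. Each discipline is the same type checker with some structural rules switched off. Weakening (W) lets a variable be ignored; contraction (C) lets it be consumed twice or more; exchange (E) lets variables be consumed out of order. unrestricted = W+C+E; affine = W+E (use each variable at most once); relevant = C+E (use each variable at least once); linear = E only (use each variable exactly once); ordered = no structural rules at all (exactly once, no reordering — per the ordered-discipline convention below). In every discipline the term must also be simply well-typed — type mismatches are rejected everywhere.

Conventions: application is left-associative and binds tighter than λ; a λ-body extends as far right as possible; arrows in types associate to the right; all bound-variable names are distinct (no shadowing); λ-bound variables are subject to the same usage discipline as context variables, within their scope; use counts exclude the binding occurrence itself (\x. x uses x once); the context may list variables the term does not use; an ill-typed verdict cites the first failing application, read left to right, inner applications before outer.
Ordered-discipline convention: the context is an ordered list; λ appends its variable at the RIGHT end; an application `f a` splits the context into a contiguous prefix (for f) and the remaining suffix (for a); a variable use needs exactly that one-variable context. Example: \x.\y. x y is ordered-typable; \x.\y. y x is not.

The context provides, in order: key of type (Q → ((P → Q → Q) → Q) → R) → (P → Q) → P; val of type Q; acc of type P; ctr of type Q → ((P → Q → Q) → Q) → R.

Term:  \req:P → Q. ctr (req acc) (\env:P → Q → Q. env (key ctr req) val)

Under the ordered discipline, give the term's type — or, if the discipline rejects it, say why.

not well-typed under ordered — uses contraction: ctr ×2, req ×2
counts: key: 1×, val: 1×, acc: 1×, ctr: 2×, req [bound]: 2×, env [bound]: 1×
use order (left to right): ctr, req, acc, env, key, ctr, req, val
typing: ✓ — (P → Q) → R
all disciplines: ordered ✗, linear ✗, affine ✗, relevant ✓, unrestricted ✓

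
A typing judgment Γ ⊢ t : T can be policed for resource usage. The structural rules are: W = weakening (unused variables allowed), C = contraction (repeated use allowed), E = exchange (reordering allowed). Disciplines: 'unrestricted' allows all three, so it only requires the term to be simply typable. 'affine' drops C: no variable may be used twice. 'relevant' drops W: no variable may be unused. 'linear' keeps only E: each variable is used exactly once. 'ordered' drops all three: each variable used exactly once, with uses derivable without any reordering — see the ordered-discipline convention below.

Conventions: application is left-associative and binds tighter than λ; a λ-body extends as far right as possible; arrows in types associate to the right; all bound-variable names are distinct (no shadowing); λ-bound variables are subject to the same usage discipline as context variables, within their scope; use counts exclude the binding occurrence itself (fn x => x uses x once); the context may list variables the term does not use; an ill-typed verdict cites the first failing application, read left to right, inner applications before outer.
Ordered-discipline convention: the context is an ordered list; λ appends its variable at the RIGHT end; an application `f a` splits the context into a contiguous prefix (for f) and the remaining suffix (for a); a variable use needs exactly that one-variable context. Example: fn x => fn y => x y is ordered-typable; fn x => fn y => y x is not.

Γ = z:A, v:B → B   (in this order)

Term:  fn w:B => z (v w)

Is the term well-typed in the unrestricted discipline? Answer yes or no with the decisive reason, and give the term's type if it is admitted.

no — a type mismatch blocks all five
variable uses: z: 1, v: 1, w (λ-bound): 1
left-to-right use order: z, v, w
typing: ill-typed: non-arrow in function slot: A
per-discipline verdicts: ordered ✗ · linear ✗ · affine ✗ · relevant ✗ · unrestricted ✗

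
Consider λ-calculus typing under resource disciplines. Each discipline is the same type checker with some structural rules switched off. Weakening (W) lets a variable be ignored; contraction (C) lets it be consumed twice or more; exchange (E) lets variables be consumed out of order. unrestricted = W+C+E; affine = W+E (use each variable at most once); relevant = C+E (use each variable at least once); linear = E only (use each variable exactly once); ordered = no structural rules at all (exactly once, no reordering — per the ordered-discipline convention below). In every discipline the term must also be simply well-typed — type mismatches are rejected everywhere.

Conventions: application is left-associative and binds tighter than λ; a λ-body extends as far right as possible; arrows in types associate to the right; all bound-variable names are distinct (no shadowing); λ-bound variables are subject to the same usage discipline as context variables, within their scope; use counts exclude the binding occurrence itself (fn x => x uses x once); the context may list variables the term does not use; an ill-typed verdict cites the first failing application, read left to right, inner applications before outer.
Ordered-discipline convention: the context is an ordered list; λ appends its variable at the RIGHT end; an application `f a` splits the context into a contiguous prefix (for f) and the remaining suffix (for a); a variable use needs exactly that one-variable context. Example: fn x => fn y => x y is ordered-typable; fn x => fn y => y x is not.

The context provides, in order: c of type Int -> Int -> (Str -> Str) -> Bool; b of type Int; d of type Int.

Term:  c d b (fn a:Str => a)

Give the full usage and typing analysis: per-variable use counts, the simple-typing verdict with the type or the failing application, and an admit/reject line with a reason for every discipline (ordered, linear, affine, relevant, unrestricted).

counts: c ×1, b ×1, d ×1, a [bound] ×1
order of uses: c, d, b, a
typing: the term checks, with type Bool
ordered ✗ (use order c, d, b, a needs exchange)
linear ✓ (single use per variable (c, b, d, a))
affine ✓ (no duplicate uses among c, b, d, a)
relevant ✓ (at least one use each (c, b, d, a))
unrestricted ✓ (type-checks (Bool) and nothing is barred)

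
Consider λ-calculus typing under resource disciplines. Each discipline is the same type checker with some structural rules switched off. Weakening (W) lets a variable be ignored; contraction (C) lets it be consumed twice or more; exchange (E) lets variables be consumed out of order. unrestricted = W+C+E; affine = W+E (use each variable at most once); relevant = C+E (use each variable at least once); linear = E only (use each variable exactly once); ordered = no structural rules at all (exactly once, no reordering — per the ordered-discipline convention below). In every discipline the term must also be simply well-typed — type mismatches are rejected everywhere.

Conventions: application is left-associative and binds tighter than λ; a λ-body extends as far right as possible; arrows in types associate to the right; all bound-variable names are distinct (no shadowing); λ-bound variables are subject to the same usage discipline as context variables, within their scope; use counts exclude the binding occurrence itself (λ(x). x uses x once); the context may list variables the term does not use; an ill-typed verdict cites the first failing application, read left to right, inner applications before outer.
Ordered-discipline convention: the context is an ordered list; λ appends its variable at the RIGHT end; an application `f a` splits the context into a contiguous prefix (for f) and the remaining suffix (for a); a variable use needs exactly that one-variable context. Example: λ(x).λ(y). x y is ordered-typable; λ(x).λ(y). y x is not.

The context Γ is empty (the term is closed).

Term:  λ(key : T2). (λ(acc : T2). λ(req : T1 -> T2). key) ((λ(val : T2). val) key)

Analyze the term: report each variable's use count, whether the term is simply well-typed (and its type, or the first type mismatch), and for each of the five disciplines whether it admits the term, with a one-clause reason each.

variable uses: key [bound]: 2×; acc [bound]: 0×; req [bound]: 0×; val [bound]: 1×
left-to-right use order: key, val, key
typing: ✓ — T2 -> (T1 -> T2) -> T2
ordered: ✗, uses contraction: key ×2; unused: acc, req — weakening required
linear: ✗, uses contraction: key ×2; unused: acc, req — weakening required
affine: ✗, uses contraction: key ×2
relevant: ✗, unused: acc, req — weakening required
unrestricted: ✓, type-checks (T2 -> (T1 -> T2) -> T2) and nothing is barred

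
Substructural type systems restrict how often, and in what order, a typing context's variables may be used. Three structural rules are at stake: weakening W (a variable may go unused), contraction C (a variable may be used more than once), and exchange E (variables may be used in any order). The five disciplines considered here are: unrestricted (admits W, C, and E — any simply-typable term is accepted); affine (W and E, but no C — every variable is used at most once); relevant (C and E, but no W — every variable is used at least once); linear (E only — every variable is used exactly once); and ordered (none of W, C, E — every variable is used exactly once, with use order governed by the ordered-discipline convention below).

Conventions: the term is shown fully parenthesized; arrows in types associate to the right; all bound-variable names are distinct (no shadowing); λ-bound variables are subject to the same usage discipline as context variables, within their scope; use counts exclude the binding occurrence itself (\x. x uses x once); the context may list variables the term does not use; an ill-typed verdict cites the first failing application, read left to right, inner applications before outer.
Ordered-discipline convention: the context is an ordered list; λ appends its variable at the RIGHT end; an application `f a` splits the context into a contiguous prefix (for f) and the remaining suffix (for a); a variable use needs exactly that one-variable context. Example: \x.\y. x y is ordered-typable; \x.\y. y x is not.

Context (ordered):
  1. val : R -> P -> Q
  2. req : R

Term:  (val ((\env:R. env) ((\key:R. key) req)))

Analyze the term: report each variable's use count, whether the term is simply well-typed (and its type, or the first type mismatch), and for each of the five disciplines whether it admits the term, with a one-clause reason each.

counts: val: 1; req: 1; env (λ-bound): 1; key (λ-bound): 1
uses in reading order: val, env, key, req
typing: ✓ — P -> Q
ordered ✓ (single-use (val, req, env, key), ordered derivation ok)
linear ✓ (single use per variable (val, req, env, key))
affine ✓ (none of val, req, env, key used more than once)
relevant ✓ (every one of val, req, env, key appears)
unrestricted ✓ (simply typable at P -> Q; W, C, E all held)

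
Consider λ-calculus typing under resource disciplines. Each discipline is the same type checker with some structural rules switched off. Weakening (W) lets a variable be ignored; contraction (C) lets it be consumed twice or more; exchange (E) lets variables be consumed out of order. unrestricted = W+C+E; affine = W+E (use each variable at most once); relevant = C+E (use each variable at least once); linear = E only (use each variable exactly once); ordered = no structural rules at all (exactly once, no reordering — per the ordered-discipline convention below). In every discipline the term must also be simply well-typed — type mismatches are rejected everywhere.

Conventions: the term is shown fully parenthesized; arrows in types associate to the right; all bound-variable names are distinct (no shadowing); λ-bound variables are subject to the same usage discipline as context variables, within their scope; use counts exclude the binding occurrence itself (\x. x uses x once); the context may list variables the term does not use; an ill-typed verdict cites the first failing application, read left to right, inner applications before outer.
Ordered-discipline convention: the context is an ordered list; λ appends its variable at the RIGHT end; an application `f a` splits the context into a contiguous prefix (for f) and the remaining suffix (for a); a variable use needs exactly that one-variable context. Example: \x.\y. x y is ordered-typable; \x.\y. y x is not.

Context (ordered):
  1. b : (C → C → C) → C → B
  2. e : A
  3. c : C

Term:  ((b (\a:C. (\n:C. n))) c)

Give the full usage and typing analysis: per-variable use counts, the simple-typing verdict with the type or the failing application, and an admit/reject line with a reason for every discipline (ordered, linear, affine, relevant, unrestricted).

variable uses: b: 1; e: 0; c: 1; a (λ-bound): 0; n (λ-bound): 1
uses in reading order: b, n, c
typing: ✓ — B
ordered: ✗ — unused: e, a — weakening required
linear: ✗ — unused: e, a — weakening required
affine: ✓ — at most one use each (b, e, c, a, n)
relevant: ✗ — unused: e, a — weakening required
unrestricted: ✓ — type-checks (B) and nothing is barred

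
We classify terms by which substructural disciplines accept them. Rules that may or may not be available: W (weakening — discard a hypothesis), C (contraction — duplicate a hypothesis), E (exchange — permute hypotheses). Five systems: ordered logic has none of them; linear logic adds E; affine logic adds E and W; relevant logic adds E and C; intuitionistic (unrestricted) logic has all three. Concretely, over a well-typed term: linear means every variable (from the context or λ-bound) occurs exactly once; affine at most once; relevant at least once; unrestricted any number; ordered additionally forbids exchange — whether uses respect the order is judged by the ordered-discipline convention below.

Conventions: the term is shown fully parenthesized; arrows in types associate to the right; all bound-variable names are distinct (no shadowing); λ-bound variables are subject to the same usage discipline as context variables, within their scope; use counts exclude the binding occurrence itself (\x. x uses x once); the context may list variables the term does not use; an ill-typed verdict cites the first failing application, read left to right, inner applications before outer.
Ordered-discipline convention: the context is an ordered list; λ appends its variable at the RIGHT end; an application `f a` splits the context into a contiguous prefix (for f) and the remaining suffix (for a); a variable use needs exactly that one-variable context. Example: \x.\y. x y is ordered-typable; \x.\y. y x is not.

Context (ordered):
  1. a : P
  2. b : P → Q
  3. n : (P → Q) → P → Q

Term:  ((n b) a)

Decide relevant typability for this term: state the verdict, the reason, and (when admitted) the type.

yes — none of a, b, n goes unused; term : Q
use counts: a: 1, b: 1, n: 1
use order (left to right): n, b, a
typing: well-typed — term : Q
across the five disciplines: ordered ✗; linear ✓; affine ✓; relevant ✓; unrestricted ✓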